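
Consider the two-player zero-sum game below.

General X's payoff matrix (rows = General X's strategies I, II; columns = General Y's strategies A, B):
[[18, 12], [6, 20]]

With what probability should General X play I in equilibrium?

Row minima are 12 and 6, so General X's maximin is 12; column maxima are 18 and 20, so General Y's minimax is 18. These differ, so the equilibrium is in mixed strategies.
Let General X play I with probability p. General Y is indifferent when 18p + 6(1−p) = 12p + 20(1−p), giving p = 7/10.

7/10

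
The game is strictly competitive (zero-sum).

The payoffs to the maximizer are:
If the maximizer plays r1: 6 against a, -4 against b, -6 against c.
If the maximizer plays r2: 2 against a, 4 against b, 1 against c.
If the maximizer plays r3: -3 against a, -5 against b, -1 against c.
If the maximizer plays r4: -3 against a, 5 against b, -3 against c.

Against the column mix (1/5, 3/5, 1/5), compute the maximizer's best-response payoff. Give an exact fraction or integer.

r1: (6)·(1/5) + (-4)·(3/5) + (-6)·(1/5) = -12/5.
r2: (2)·(1/5) + (4)·(3/5) + (1)·(1/5) = 3.
r3: (-3)·(1/5) + (-5)·(3/5) + (-1)·(1/5) = -19/5.
r4: (-3)·(1/5) + (5)·(3/5) + (-3)·(1/5) = 9/5.
The best pure response is r2 with expected payoff 3.

3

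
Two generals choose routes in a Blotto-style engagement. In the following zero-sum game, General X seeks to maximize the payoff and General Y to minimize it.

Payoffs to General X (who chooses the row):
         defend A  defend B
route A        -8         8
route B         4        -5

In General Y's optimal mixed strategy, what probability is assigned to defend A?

Row minima are -8 and -5, so General X's maximin is -5; column maxima are 4 and 8, so General Y's minimax is 4. These differ, so the equilibrium is in mixed strategies.
Let General Y play defend A with probability q. General X is indifferent when −8q + 8(1−q) = 4q − 5(1−q), giving q = 13/25.

13/25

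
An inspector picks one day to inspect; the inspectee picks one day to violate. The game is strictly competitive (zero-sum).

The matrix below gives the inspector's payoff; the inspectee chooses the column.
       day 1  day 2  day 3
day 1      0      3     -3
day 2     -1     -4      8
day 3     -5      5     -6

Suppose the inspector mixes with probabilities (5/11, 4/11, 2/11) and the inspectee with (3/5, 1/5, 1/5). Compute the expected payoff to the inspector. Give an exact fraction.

-28/55

Against (3/5, 1/5, 1/5), each row's expected payoff is day 1: 0; day 2: 1/5; day 3: -16/5.
Taking the (5/11, 4/11, 2/11)-weighted average: (5/11)·(0) + (4/11)·(1/5) + (2/11)·(-16/5) = -28/55.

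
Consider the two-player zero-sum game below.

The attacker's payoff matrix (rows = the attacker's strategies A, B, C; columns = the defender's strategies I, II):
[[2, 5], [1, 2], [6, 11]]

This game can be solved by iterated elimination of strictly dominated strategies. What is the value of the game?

Row B is strictly dominated by row A (2>1, 5>2); eliminate B.
Column II is strictly dominated by I for the defender (2<5, 6<11); eliminate II.
Row A is strictly dominated by row C (6>2); eliminate A.
Only (C, I) remains, with payoff 6.

6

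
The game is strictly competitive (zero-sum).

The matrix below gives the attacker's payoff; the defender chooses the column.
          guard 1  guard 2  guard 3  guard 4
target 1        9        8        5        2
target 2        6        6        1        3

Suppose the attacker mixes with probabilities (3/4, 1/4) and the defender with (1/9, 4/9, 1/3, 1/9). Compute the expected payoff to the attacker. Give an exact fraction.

35/6

Against (1/9, 4/9, 1/3, 1/9), each row's expected payoff is target 1: 58/9; target 2: 4.
Taking the (3/4, 1/4)-weighted average: (3/4)·(58/9) + (1/4)·(4) = 35/6.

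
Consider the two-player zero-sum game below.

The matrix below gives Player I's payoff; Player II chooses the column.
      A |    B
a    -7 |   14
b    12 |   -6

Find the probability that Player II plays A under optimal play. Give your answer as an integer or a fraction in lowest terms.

Row minima are -7 and -6, so Player I's maximin is -6; column maxima are 12 and 14, so Player II's minimax is 12. These differ, so the equilibrium is in mixed strategies.
Let Player II play A with probability q. Player I is indifferent when −7q + 14(1−q) = 12q − 6(1−q), giving q = 20/39.

20/39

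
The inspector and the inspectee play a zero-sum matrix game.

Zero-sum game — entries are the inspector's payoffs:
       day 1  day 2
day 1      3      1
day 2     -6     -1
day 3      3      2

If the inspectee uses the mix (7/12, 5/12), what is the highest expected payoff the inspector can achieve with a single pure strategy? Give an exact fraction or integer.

31/12

day 1: (3)·(7/12) + (1)·(5/12) = 13/6.
day 2: (-6)·(7/12) + (-1)·(5/12) = -47/12.
day 3: (3)·(7/12) + (2)·(5/12) = 31/12.
The best pure response is day 3 with expected payoff 31/12.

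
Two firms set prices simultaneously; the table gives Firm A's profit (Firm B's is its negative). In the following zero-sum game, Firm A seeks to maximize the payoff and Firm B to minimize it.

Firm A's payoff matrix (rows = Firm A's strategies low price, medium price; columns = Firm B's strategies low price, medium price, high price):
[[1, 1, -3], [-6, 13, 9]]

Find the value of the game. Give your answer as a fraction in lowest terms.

-9/19

Column medium price is strictly dominated by high price for Firm B (it gives Firm A more in every row).
The remaining 2×2 game on (low price, medium price) × (low price, high price) has no saddle point. Let Firm A play low price with probability p; indifference gives p − 6(1−p) = −3p + 9(1−p), so p = 15/19.
Similarly Firm B's optimal q on low price is 12/19, and the value is 1·(12/19) + (-3)·(7/19) = -9/19.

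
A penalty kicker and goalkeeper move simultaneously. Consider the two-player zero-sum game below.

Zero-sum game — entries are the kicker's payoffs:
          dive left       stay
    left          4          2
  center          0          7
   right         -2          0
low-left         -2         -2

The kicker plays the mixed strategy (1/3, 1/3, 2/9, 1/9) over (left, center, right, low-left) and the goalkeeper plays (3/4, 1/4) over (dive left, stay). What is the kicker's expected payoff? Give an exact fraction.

Against (3/4, 1/4), each row's expected payoff is left: 7/2; center: 7/4; right: -3/2; low-left: -2.
Taking the (1/3, 1/3, 2/9, 1/9)-weighted average: (1/3)·(7/2) + (1/3)·(7/4) + (2/9)·(-3/2) + (1/9)·(-2) = 43/36.

43/36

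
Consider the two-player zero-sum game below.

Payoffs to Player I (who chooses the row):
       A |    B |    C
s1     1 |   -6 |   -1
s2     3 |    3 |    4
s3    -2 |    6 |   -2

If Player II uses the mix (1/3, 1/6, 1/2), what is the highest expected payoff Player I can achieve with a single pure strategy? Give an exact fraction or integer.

s1: (1)·(1/3) + (-6)·(1/6) + (-1)·(1/2) = -7/6.
s2: (3)·(1/3) + (3)·(1/6) + (4)·(1/2) = 7/2.
s3: (-2)·(1/3) + (6)·(1/6) + (-2)·(1/2) = -2/3.
The best pure response is s2 with expected payoff 7/2.

7/2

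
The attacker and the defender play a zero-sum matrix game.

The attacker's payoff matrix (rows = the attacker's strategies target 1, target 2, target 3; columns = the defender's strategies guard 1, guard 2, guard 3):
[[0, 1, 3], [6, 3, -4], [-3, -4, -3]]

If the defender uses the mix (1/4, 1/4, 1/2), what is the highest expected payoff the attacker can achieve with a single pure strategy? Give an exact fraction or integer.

target 1: (0)·(1/4) + (1)·(1/4) + (3)·(1/2) = 7/4.
target 2: (6)·(1/4) + (3)·(1/4) + (-4)·(1/2) = 1/4.
target 3: (-3)·(1/4) + (-4)·(1/4) + (-3)·(1/2) = -13/4.
The best pure response is target 1 with expected payoff 7/4.

7/4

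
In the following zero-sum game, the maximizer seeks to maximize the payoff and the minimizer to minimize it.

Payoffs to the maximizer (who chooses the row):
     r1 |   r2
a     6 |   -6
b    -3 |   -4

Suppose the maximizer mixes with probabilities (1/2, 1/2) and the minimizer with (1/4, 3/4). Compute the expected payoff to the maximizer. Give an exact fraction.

Against (1/4, 3/4), each row's expected payoff is a: -3; b: -15/4.
Taking the (1/2, 1/2)-weighted average: (1/2)·(-3) + (1/2)·(-15/4) = -27/8.

-27/8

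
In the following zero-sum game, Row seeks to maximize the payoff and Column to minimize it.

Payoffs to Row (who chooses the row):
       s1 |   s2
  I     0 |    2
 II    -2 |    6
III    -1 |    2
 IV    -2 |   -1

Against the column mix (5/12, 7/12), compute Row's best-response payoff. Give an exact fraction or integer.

I: (0)·(5/12) + (2)·(7/12) = 7/6.
II: (-2)·(5/12) + (6)·(7/12) = 8/3.
III: (-1)·(5/12) + (2)·(7/12) = 3/4.
IV: (-2)·(5/12) + (-1)·(7/12) = -17/12.
The best pure response is II with expected payoff 8/3.

8/3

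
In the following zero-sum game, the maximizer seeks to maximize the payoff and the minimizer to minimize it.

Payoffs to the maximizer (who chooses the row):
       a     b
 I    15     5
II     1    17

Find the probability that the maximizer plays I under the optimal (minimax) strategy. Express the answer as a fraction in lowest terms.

Row minima are 5 and 1, so the maximizer's maximin is 5; column maxima are 15 and 17, so the minimizer's minimax is 15. These differ, so the equilibrium is in mixed strategies.
Let the maximizer play I with probability p. The minimizer is indifferent when 15p + (1−p) = 5p + 17(1−p), giving p = 8/13.

8/13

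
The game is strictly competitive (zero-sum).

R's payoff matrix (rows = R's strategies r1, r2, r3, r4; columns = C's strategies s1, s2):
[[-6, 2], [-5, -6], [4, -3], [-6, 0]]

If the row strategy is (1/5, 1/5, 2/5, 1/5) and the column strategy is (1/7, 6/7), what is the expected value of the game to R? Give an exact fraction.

Against (1/7, 6/7), each row's expected payoff is r1: 6/7; r2: -41/7; r3: -2; r4: -6/7.
Taking the (1/5, 1/5, 2/5, 1/5)-weighted average: (1/5)·(6/7) + (1/5)·(-41/7) + (2/5)·(-2) + (1/5)·(-6/7) = -69/35.

-69/35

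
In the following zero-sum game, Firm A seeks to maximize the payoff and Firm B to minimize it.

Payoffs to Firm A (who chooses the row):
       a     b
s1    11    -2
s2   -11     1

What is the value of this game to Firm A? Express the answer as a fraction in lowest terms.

-11/25

Row minima are -2 and -11, so Firm A's maximin is -2; column maxima are 11 and 1, so Firm B's minimax is 1. These differ, so the equilibrium is in mixed strategies.
Let Firm A play s1 with probability p. Firm B is indifferent when 11p − 11(1−p) = −2p + (1−p), giving p = 12/25.
Let Firm B play a with probability q. Firm A is indifferent when 11q − 2(1−q) = −11q + (1−q), giving q = 3/25.
The value is 11·(3/25) + (-2)·(22/25) = -11/25.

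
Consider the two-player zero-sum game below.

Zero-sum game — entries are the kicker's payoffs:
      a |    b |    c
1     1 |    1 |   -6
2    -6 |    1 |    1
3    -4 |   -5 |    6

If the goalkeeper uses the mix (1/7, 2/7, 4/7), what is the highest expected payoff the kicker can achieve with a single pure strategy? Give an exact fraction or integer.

1: (1)·(1/7) + (1)·(2/7) + (-6)·(4/7) = -3.
2: (-6)·(1/7) + (1)·(2/7) + (1)·(4/7) = 0.
3: (-4)·(1/7) + (-5)·(2/7) + (6)·(4/7) = 10/7.
The best pure response is 3 with expected payoff 10/7.

10/7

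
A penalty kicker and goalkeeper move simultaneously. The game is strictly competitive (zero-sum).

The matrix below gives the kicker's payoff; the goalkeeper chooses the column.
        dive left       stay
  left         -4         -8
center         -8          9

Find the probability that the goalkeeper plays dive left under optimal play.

Row minima are -8 and -8, so the kicker's maximin is -8; column maxima are -4 and 9, so the goalkeeper's minimax is -4. These differ, so the equilibrium is in mixed strategies.
Let the goalkeeper play dive left with probability q. The kicker is indifferent when −4q − 8(1−q) = −8q + 9(1−q), giving q = 17/21.

17/21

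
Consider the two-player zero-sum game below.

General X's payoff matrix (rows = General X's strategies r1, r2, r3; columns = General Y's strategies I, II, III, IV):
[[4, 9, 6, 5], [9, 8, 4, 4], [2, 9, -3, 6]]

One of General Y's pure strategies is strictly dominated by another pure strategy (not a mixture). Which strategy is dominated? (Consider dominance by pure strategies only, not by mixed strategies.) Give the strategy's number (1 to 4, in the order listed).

2

General Y prefers columns that give General X less. Compare II with III: 6 < 9, 4 < 8, -3 < 9.
So III strictly dominates II for General Y; II is strictly dominated.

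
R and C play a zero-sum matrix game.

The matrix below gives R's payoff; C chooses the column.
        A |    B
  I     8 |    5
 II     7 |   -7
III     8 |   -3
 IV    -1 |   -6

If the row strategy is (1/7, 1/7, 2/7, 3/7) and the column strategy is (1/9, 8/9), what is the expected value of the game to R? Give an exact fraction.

-20/7

Against (1/9, 8/9), each row's expected payoff is I: 16/3; II: -49/9; III: -16/9; IV: -49/9.
Taking the (1/7, 1/7, 2/7, 3/7)-weighted average: (1/7)·(16/3) + (1/7)·(-49/9) + (2/7)·(-16/9) + (3/7)·(-49/9) = -20/7.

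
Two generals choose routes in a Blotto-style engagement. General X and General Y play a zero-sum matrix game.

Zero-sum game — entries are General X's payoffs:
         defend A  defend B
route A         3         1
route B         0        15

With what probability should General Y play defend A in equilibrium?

14/17

Row minima are 1 and 0, so General X's maximin is 1; column maxima are 3 and 15, so General Y's minimax is 3. These differ, so the equilibrium is in mixed strategies.
Let General Y play defend A with probability q. General X is indifferent when 3q + (1−q) = 15(1−q), giving q = 14/17.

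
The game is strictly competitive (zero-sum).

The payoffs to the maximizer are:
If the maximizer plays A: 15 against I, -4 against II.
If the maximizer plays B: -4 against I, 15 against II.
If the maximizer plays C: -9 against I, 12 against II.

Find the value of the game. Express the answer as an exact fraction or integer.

Row C is strictly dominated by row B, so the maximizer never plays it.
The remaining 2×2 game on (A, B) × (I, II) has no saddle point. Let the maximizer play A with probability p; indifference gives 15p − 4(1−p) = −4p + 15(1−p), so p = 1/2.
Similarly the minimizer's optimal q on I is 1/2, and the value is 15·(1/2) + (-4)·(1/2) = 11/2.

11/2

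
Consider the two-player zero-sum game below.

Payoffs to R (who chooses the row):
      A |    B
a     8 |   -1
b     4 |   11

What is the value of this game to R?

23/4

Row minima are -1 and 4, so R's maximin is 4; column maxima are 8 and 11, so C's minimax is 8. These differ, so the equilibrium is in mixed strategies.
Let R play a with probability p. C is indifferent when 8p + 4(1−p) = −p + 11(1−p), giving p = 7/16.
Let C play A with probability q. R is indifferent when 8q − (1−q) = 4q + 11(1−q), giving q = 3/4.
The value is 8·(3/4) + (-1)·(1/4) = 23/4.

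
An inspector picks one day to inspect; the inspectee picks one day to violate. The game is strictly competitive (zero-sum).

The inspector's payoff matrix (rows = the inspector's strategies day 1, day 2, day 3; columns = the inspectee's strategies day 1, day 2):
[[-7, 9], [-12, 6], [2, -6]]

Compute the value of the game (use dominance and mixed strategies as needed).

-1

Row day 2 is strictly dominated by row day 1, so the inspector never plays it.
The remaining 2×2 game on (day 1, day 3) × (day 1, day 2) has no saddle point. Let the inspector play day 1 with probability p; indifference gives −7p + 2(1−p) = 9p − 6(1−p), so p = 1/3.
Similarly the inspectee's optimal q on day 1 is 5/8, and the value is -7·(5/8) + (9)·(3/8) = -1.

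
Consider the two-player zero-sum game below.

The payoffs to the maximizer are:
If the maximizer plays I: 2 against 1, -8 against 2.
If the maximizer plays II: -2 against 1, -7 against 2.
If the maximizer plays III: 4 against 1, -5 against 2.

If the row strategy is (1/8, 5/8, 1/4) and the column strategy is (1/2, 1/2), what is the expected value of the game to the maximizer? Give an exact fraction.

Against (1/2, 1/2), each row's expected payoff is I: -3; II: -9/2; III: -1/2.
Taking the (1/8, 5/8, 1/4)-weighted average: (1/8)·(-3) + (5/8)·(-9/2) + (1/4)·(-1/2) = -53/16.

-53/16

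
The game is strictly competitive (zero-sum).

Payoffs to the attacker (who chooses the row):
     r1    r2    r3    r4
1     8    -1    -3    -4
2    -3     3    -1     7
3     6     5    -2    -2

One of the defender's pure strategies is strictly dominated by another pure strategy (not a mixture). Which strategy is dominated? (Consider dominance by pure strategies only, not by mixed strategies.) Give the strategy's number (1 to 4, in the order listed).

The defender prefers columns that give the attacker less. Compare r2 with r3: -3 < -1, -1 < 3, -2 < 5.
So r3 strictly dominates r2 for the defender; r2 is strictly dominated.

2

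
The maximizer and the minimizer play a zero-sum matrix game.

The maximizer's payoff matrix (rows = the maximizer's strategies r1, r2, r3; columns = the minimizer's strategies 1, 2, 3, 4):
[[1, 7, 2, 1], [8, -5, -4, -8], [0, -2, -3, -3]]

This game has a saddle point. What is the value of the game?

1

Row minima: 1, -8, -3 → the maximizer's maximin is 1.
Column maxima: 8, 7, 2, 1 → the minimizer's minimax is 1.
They coincide at (r1, 4), so the value is 1.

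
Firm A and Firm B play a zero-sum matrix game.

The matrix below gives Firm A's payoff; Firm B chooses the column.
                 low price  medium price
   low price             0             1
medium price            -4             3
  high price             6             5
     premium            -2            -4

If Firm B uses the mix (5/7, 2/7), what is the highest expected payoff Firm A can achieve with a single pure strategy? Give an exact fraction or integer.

40/7

low price: (0)·(5/7) + (1)·(2/7) = 2/7.
medium price: (-4)·(5/7) + (3)·(2/7) = -2.
high price: (6)·(5/7) + (5)·(2/7) = 40/7.
premium: (-2)·(5/7) + (-4)·(2/7) = -18/7.
The best pure response is high price with expected payoff 40/7.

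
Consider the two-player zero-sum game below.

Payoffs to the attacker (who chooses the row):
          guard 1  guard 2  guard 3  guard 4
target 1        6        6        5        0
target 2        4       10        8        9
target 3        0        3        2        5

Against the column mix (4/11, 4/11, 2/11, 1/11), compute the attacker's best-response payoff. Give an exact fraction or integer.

81/11

target 1: (6)·(4/11) + (6)·(4/11) + (5)·(2/11) + (0)·(1/11) = 58/11.
target 2: (4)·(4/11) + (10)·(4/11) + (8)·(2/11) + (9)·(1/11) = 81/11.
target 3: (0)·(4/11) + (3)·(4/11) + (2)·(2/11) + (5)·(1/11) = 21/11.
The best pure response is target 2 with expected payoff 81/11.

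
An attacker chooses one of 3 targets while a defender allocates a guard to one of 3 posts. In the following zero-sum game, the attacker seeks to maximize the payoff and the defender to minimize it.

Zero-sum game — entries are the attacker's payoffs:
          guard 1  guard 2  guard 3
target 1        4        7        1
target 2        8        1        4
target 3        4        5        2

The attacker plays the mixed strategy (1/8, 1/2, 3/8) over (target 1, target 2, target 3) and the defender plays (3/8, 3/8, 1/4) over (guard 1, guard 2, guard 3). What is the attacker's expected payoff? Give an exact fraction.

Against (3/8, 3/8, 1/4), each row's expected payoff is target 1: 35/8; target 2: 35/8; target 3: 31/8.
Taking the (1/8, 1/2, 3/8)-weighted average: (1/8)·(35/8) + (1/2)·(35/8) + (3/8)·(31/8) = 67/16.

67/16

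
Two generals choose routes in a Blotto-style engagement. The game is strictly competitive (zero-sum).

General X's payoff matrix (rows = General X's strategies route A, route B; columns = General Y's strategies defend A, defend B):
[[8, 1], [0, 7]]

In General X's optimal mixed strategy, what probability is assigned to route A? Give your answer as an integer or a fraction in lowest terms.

Row minima are 1 and 0, so General X's maximin is 1; column maxima are 8 and 7, so General Y's minimax is 7. These differ, so the equilibrium is in mixed strategies.
Let General X play route A with probability p. General Y is indifferent when 8p = p + 7(1−p), giving p = 1/2.

1/2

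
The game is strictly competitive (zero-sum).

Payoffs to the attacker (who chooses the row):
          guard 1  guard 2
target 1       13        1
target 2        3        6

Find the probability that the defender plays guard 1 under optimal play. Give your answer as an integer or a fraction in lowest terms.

1/3

Row minima are 1 and 3, so the attacker's maximin is 3; column maxima are 13 and 6, so the defender's minimax is 6. These differ, so the equilibrium is in mixed strategies.
Let the defender play guard 1 with probability q. The attacker is indifferent when 13q + (1−q) = 3q + 6(1−q), giving q = 1/3.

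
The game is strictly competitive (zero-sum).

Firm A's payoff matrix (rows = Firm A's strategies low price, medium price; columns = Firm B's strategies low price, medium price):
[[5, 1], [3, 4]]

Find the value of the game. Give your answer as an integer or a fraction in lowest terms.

Row minima are 1 and 3, so Firm A's maximin is 3; column maxima are 5 and 4, so Firm B's minimax is 4. These differ, so the equilibrium is in mixed strategies.
Let Firm A play low price with probability p. Firm B is indifferent when 5p + 3(1−p) = p + 4(1−p), giving p = 1/5.
Let Firm B play low price with probability q. Firm A is indifferent when 5q + (1−q) = 3q + 4(1−q), giving q = 3/5.
The value is 5·(3/5) + (1)·(2/5) = 17/5.

17/5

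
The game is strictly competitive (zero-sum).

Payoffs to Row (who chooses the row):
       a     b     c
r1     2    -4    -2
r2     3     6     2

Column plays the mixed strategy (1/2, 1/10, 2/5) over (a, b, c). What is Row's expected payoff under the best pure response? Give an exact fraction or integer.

29/10

r1: (2)·(1/2) + (-4)·(1/10) + (-2)·(2/5) = -1/5.
r2: (3)·(1/2) + (6)·(1/10) + (2)·(2/5) = 29/10.
The best pure response is r2 with expected payoff 29/10.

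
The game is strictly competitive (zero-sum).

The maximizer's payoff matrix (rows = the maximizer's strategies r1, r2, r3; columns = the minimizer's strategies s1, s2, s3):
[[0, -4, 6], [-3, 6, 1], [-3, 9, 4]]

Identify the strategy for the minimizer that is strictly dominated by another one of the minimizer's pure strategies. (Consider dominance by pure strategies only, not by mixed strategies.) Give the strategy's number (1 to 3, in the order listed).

3

The minimizer prefers columns that give the maximizer less. Compare s3 with s1: 0 < 6, -3 < 1, -3 < 4.
So s1 strictly dominates s3 for the minimizer; s3 is strictly dominated.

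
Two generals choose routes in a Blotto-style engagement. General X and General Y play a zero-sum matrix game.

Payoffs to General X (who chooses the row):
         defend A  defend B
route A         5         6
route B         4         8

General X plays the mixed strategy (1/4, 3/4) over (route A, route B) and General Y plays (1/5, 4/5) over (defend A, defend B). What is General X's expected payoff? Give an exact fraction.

Against (1/5, 4/5), each row's expected payoff is route A: 29/5; route B: 36/5.
Taking the (1/4, 3/4)-weighted average: (1/4)·(29/5) + (3/4)·(36/5) = 137/20.

137/20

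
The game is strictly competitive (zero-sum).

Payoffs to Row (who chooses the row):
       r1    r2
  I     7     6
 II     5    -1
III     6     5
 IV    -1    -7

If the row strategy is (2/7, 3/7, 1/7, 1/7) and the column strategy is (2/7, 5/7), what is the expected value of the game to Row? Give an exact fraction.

Against (2/7, 5/7), each row's expected payoff is I: 44/7; II: 5/7; III: 37/7; IV: -37/7.
Taking the (2/7, 3/7, 1/7, 1/7)-weighted average: (2/7)·(44/7) + (3/7)·(5/7) + (1/7)·(37/7) + (1/7)·(-37/7) = 103/49.

103/49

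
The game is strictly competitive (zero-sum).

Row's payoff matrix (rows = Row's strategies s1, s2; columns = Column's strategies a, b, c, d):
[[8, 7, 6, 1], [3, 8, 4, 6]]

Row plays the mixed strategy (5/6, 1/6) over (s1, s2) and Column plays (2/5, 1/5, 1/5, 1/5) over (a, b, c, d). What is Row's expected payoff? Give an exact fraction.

29/5

Against (2/5, 1/5, 1/5, 1/5), each row's expected payoff is s1: 6; s2: 24/5.
Taking the (5/6, 1/6)-weighted average: (5/6)·(6) + (1/6)·(24/5) = 29/5.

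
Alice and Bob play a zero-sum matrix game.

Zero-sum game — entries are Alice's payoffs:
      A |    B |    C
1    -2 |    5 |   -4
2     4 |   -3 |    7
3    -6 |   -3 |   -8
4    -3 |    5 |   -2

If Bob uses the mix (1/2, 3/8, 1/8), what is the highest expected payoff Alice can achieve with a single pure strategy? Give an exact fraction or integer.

1: (-2)·(1/2) + (5)·(3/8) + (-4)·(1/8) = 3/8.
2: (4)·(1/2) + (-3)·(3/8) + (7)·(1/8) = 7/4.
3: (-6)·(1/2) + (-3)·(3/8) + (-8)·(1/8) = -41/8.
4: (-3)·(1/2) + (5)·(3/8) + (-2)·(1/8) = 1/8.
The best pure response is 2 with expected payoff 7/4.

7/4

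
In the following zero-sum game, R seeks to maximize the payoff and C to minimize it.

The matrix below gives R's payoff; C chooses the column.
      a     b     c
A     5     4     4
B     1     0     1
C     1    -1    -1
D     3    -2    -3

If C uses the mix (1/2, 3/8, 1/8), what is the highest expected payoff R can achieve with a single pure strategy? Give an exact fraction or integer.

9/2

A: (5)·(1/2) + (4)·(3/8) + (4)·(1/8) = 9/2.
B: (1)·(1/2) + (0)·(3/8) + (1)·(1/8) = 5/8.
C: (1)·(1/2) + (-1)·(3/8) + (-1)·(1/8) = 0.
D: (3)·(1/2) + (-2)·(3/8) + (-3)·(1/8) = 3/8.
The best pure response is A with expected payoff 9/2.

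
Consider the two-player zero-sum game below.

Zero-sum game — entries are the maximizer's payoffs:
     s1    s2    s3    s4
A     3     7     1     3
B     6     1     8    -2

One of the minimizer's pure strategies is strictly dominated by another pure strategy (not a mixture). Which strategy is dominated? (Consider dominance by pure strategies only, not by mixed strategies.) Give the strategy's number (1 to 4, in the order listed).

2

The minimizer prefers columns that give the maximizer less. Compare s2 with s4: 3 < 7, -2 < 1.
So s4 strictly dominates s2 for the minimizer; s2 is strictly dominated.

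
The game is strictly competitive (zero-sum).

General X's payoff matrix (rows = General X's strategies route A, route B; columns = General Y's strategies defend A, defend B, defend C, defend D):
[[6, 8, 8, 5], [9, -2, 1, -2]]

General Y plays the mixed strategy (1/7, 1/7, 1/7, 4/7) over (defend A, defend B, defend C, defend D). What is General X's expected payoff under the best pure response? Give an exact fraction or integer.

6

route A: (6)·(1/7) + (8)·(1/7) + (8)·(1/7) + (5)·(4/7) = 6.
route B: (9)·(1/7) + (-2)·(1/7) + (1)·(1/7) + (-2)·(4/7) = 0.
The best pure response is route A with expected payoff 6.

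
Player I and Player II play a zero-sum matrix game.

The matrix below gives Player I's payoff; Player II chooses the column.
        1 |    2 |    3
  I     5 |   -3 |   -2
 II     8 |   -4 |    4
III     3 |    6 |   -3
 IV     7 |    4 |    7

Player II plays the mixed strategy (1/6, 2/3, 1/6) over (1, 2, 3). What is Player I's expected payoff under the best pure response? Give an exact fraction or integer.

I: (5)·(1/6) + (-3)·(2/3) + (-2)·(1/6) = -3/2.
II: (8)·(1/6) + (-4)·(2/3) + (4)·(1/6) = -2/3.
III: (3)·(1/6) + (6)·(2/3) + (-3)·(1/6) = 4.
IV: (7)·(1/6) + (4)·(2/3) + (7)·(1/6) = 5.
The best pure response is IV with expected payoff 5.

5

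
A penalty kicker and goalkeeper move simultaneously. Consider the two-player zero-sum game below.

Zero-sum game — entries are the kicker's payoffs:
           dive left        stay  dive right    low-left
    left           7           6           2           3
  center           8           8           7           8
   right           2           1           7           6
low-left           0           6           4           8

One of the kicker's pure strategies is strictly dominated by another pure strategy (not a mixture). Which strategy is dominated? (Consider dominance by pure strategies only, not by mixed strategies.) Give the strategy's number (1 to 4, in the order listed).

1

Compare left with center: 8 > 7, 8 > 6, 7 > 2, 8 > 3.
So center strictly dominates left for the kicker; left is strictly dominated.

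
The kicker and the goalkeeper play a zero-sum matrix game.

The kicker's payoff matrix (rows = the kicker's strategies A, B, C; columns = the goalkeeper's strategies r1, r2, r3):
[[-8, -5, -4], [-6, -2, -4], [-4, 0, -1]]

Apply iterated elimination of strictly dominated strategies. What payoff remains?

Column r3 is strictly dominated by r1 for the goalkeeper (-8<-4, -6<-4, -4<-1); eliminate r3.
Row A is strictly dominated by row B (-6>-8, -2>-5); eliminate A.
Column r2 is strictly dominated by r1 for the goalkeeper (-6<-2, -4<0); eliminate r2.
Row B is strictly dominated by row C (-4>-6); eliminate B.
Only (C, r1) remains, with payoff -4.

-4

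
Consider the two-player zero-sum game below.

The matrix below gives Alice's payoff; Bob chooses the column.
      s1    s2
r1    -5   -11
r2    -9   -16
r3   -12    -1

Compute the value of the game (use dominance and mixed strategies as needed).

-127/17

Row r2 is strictly dominated by row r1, so Alice never plays it.
The remaining 2×2 game on (r1, r3) × (s1, s2) has no saddle point. Let Alice play r1 with probability p; indifference gives −5p − 12(1−p) = −11p − (1−p), so p = 11/17.
Similarly Bob's optimal q on s1 is 10/17, and the value is -5·(10/17) + (-11)·(7/17) = -127/17.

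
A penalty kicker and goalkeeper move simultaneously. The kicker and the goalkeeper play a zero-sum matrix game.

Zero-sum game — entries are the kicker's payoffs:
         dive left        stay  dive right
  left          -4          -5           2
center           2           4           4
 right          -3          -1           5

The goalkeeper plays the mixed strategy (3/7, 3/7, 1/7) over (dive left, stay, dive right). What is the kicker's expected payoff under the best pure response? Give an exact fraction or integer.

left: (-4)·(3/7) + (-5)·(3/7) + (2)·(1/7) = -25/7.
center: (2)·(3/7) + (4)·(3/7) + (4)·(1/7) = 22/7.
right: (-3)·(3/7) + (-1)·(3/7) + (5)·(1/7) = -1.
The best pure response is center with expected payoff 22/7.

22/7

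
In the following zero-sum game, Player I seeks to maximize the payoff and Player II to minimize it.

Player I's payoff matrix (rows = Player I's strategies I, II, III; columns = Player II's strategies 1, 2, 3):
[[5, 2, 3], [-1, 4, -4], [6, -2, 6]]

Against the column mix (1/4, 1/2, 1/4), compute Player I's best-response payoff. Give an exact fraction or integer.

I: (5)·(1/4) + (2)·(1/2) + (3)·(1/4) = 3.
II: (-1)·(1/4) + (4)·(1/2) + (-4)·(1/4) = 3/4.
III: (6)·(1/4) + (-2)·(1/2) + (6)·(1/4) = 2.
The best pure response is I with expected payoff 3.

3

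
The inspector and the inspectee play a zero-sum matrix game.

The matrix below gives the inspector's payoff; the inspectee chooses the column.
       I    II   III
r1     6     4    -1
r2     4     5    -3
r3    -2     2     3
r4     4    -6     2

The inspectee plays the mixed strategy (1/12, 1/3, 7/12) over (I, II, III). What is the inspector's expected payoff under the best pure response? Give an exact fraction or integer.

r1: (6)·(1/12) + (4)·(1/3) + (-1)·(7/12) = 5/4.
r2: (4)·(1/12) + (5)·(1/3) + (-3)·(7/12) = 1/4.
r3: (-2)·(1/12) + (2)·(1/3) + (3)·(7/12) = 9/4.
r4: (4)·(1/12) + (-6)·(1/3) + (2)·(7/12) = -1/2.
The best pure response is r3 with expected payoff 9/4.

9/4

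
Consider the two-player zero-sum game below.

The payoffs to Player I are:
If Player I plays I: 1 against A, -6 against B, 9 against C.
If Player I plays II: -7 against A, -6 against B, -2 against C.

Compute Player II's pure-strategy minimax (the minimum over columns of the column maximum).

-6

The worst case (largest entry) in each column is A: 1, B: -6, C: 9.
The best (smallest) of these is -6.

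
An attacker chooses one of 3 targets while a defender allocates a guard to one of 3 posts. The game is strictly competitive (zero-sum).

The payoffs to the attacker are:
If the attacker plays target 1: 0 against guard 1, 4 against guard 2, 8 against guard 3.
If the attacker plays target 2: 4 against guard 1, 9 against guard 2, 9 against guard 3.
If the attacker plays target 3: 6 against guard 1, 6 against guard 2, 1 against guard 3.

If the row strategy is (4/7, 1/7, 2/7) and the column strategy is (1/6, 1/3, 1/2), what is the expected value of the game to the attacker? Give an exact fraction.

Against (1/6, 1/3, 1/2), each row's expected payoff is target 1: 16/3; target 2: 49/6; target 3: 7/2.
Taking the (4/7, 1/7, 2/7)-weighted average: (4/7)·(16/3) + (1/7)·(49/6) + (2/7)·(7/2) = 73/14.

73/14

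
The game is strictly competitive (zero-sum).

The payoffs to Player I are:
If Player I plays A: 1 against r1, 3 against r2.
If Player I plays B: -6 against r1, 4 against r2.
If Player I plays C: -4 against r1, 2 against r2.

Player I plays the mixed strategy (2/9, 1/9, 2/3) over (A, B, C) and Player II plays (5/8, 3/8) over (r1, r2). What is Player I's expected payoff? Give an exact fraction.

Against (5/8, 3/8), each row's expected payoff is A: 7/4; B: -9/4; C: -7/4.
Taking the (2/9, 1/9, 2/3)-weighted average: (2/9)·(7/4) + (1/9)·(-9/4) + (2/3)·(-7/4) = -37/36.

-37/36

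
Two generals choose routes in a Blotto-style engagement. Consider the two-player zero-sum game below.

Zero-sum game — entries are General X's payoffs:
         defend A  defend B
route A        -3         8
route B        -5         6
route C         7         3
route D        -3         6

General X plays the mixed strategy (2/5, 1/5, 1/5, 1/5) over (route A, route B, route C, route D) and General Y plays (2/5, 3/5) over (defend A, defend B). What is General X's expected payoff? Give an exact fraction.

79/25

Against (2/5, 3/5), each row's expected payoff is route A: 18/5; route B: 8/5; route C: 23/5; route D: 12/5.
Taking the (2/5, 1/5, 1/5, 1/5)-weighted average: (2/5)·(18/5) + (1/5)·(8/5) + (1/5)·(23/5) + (1/5)·(12/5) = 79/25.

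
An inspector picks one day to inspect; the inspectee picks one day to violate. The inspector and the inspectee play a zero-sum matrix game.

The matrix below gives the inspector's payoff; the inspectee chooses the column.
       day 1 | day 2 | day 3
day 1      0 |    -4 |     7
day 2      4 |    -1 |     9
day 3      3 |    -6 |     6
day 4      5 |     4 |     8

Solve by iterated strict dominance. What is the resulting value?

4

Column day 3 is strictly dominated by day 1 for the inspectee (0<7, 4<9, 3<6, 5<8); eliminate day 3.
Row day 3 is strictly dominated by row day 2 (4>3, -1>-6); eliminate day 3.
Column day 1 is strictly dominated by day 2 for the inspectee (-4<0, -1<4, 4<5); eliminate day 1.
Row day 1 is strictly dominated by row day 2 (-1>-4); eliminate day 1.
Row day 2 is strictly dominated by row day 4 (4>-1); eliminate day 2.
Only (day 4, day 2) remains, with payoff 4.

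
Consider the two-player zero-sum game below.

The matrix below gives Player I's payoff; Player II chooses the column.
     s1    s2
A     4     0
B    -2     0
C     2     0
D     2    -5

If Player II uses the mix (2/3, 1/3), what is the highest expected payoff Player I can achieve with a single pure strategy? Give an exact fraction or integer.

8/3

A: (4)·(2/3) + (0)·(1/3) = 8/3.
B: (-2)·(2/3) + (0)·(1/3) = -4/3.
C: (2)·(2/3) + (0)·(1/3) = 4/3.
D: (2)·(2/3) + (-5)·(1/3) = -1/3.
The best pure response is A with expected payoff 8/3.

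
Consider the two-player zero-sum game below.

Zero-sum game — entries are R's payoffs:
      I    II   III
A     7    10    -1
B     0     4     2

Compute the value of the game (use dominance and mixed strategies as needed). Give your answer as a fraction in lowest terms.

Column II is strictly dominated by I for C (it gives R more in every row).
The remaining 2×2 game on (A, B) × (I, III) has no saddle point. Let R play A with probability p; indifference gives 7p = −p + 2(1−p), so p = 1/5.
Similarly C's optimal q on I is 3/10, and the value is 7·(3/10) + (-1)·(7/10) = 7/5.

7/5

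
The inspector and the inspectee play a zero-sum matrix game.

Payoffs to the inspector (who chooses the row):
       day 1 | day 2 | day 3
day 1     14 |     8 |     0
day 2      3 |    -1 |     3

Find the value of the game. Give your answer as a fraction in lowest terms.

2

Column day 1 is strictly dominated by day 2 for the inspectee (it gives the inspector more in every row).
The remaining 2×2 game on (day 1, day 2) × (day 2, day 3) has no saddle point. Let the inspector play day 1 with probability p; indifference gives 8p − (1−p) = 3(1−p), so p = 1/3.
Similarly the inspectee's optimal q on day 2 is 1/4, and the value is 8·(1/4) + (0)·(3/4) = 2.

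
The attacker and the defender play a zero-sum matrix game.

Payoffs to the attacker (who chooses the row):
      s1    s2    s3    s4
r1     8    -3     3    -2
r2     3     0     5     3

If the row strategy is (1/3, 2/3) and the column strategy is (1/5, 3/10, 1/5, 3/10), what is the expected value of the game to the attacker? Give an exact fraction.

19/10

Against (1/5, 3/10, 1/5, 3/10), each row's expected payoff is r1: 7/10; r2: 5/2.
Taking the (1/3, 2/3)-weighted average: (1/3)·(7/10) + (2/3)·(5/2) = 19/10.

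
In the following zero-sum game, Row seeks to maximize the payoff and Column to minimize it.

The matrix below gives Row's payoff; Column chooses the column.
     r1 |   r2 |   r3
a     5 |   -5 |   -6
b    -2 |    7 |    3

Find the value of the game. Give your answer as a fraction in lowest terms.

3/16

Column r2 is strictly dominated by r3 for Column (it gives Row more in every row).
The remaining 2×2 game on (a, b) × (r1, r3) has no saddle point. Let Row play a with probability p; indifference gives 5p − 2(1−p) = −6p + 3(1−p), so p = 5/16.
Similarly Column's optimal q on r1 is 9/16, and the value is 5·(9/16) + (-6)·(7/16) = 3/16.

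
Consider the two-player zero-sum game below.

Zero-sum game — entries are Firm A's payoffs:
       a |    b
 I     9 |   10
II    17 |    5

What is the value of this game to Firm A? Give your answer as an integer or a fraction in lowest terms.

125/13

Row minima are 9 and 5, so Firm A's maximin is 9; column maxima are 17 and 10, so Firm B's minimax is 10. These differ, so the equilibrium is in mixed strategies.
Let Firm A play I with probability p. Firm B is indifferent when 9p + 17(1−p) = 10p + 5(1−p), giving p = 12/13.
Let Firm B play a with probability q. Firm A is indifferent when 9q + 10(1−q) = 17q + 5(1−q), giving q = 5/13.
The value is 9·(5/13) + (10)·(8/13) = 125/13.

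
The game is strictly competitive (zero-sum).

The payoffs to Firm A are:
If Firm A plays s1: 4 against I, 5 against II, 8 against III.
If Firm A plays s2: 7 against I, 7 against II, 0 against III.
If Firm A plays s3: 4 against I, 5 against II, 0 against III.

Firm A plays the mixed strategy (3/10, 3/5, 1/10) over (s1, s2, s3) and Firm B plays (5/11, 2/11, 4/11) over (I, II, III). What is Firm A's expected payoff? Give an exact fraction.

51/11

Against (5/11, 2/11, 4/11), each row's expected payoff is s1: 62/11; s2: 49/11; s3: 30/11.
Taking the (3/10, 3/5, 1/10)-weighted average: (3/10)·(62/11) + (3/5)·(49/11) + (1/10)·(30/11) = 51/11.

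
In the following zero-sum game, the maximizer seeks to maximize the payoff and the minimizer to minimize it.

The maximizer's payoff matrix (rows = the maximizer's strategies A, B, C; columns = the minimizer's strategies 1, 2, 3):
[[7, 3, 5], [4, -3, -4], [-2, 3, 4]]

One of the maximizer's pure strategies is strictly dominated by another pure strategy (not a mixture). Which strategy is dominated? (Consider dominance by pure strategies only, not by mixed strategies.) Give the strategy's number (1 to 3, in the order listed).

Compare B with A: 7 > 4, 3 > -3, 5 > -4.
So A strictly dominates B for the maximizer; B is strictly dominated.

2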